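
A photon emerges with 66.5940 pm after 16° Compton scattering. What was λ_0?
66.5000 pm

From λ' = λ + Δλ, we have λ = λ' - Δλ

First calculate the Compton shift:
Δλ = λ_C(1 - cos θ)
Δλ = 2.4263 × (1 - cos(16°))
Δλ = 2.4263 × 0.0387
Δλ = 0.0940 pm

Initial wavelength:
λ = λ' - Δλ
λ = 66.5940 - 0.0940
λ = 66.5000 pm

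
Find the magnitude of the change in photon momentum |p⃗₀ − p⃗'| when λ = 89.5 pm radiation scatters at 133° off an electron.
1.3283e-23 kg·m/s

Photon momentum magnitude is p = h/λ.

Initial momentum:
p₀ = h/λ = 6.6261e-34/8.9500e-11 = 7.4034e-24 kg·m/s

After scattering:
λ' = λ + Δλ = 89.5 + 4.0810 = 93.5810 pm
p' = h/λ' = 6.6261e-34/9.3581e-11 = 7.0806e-24 kg·m/s

Momentum is a vector; the scattered photon's direction makes angle θ = 133° with the incident direction. The magnitude of the vector change Δp⃗ = p⃗₀ − p⃗' is found from the law of cosines:
|Δp⃗|² = p₀² + p'² − 2p₀p'cos θ
|Δp⃗|² = (7.4034e-24)² + (7.0806e-24)² − 2·7.4034e-24·7.0806e-24·cos(133°)
|Δp⃗| = 1.3283e-23 kg·m/s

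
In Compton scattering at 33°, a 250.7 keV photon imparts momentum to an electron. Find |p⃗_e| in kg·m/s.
7.3917e-23 kg·m/s

The electron is initially at rest, so by conservation of momentum:
p⃗_e = p⃗₀ − p⃗'  (incident photon momentum minus scattered photon momentum)

Photon momentum magnitudes (p = h/λ = E/c):
λ₀ = hc/E₀ = 4.9455 pm → p₀ = h/λ₀ = 1.3398e-22 kg·m/s
Δλ = λ_C(1 − cos 33°) = 0.3914 pm
λ' = 5.3370 pm → p' = h/λ' = 1.2415e-22 kg·m/s

The scattered photon makes angle θ = 33° with the incident direction, so by the law of cosines:
|p⃗_e|² = p₀² + p'² − 2p₀p'cos θ
|p⃗_e|² = (1.3398e-22)² + (1.2415e-22)² − 2·1.3398e-22·1.2415e-22·cos(33°)
|p⃗_e| = 7.3917e-23 kg·m/s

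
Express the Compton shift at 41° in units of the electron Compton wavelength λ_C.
0.2453 λ_C

The Compton shift formula is:
Δλ = λ_C(1 - cos θ)

Dividing both sides by λ_C:
Δλ/λ_C = 1 - cos θ

For θ = 41°:
Δλ/λ_C = 1 - cos(41°)
Δλ/λ_C = 1 - 0.7547
Δλ/λ_C = 0.2453

This means the shift is 0.2453 × λ_C = 0.5952 pm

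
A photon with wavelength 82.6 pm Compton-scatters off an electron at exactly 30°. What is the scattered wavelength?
82.9251 pm

Using the Compton formula: λ' = λ + λ_C(1 − cos θ)

For θ = 30°, cos θ = √3/2 (exact) ≈ 0.8660, so:
1 − cos 30° = 1 − (√3/2) ≈ 0.1340

Δλ = λ_C × 0.1340 = 2.4263 × 0.1340 = 0.3251 pm

λ' = 82.6 + 0.3251 = 82.9251 pm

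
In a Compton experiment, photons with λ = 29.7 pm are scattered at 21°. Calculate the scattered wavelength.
29.8612 pm

Using the Compton scattering formula:
λ' = λ + Δλ = λ + λ_C(1 - cos θ)

Given:
- Initial wavelength λ = 29.7 pm
- Scattering angle θ = 21°
- Compton wavelength λ_C ≈ 2.4263 pm

Calculate the shift:
Δλ = 2.4263 × (1 - cos(21°))
Δλ = 2.4263 × 0.0664
Δλ = 0.1612 pm

Final wavelength:
λ' = 29.7 + 0.1612 = 29.8612 pm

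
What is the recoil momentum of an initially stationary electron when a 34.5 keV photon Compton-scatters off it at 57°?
1.7340e-23 kg·m/s

The electron is initially at rest, so by conservation of momentum:
p⃗_e = p⃗₀ − p⃗'  (incident photon momentum minus scattered photon momentum)

Photon momentum magnitudes (p = h/λ = E/c):
λ₀ = hc/E₀ = 35.9374 pm → p₀ = h/λ₀ = 1.8438e-23 kg·m/s
Δλ = λ_C(1 − cos 57°) = 1.1048 pm
λ' = 37.0423 pm → p' = h/λ' = 1.7888e-23 kg·m/s

The scattered photon makes angle θ = 57° with the incident direction, so by the law of cosines:
|p⃗_e|² = p₀² + p'² − 2p₀p'cos θ
|p⃗_e|² = (1.8438e-23)² + (1.7888e-23)² − 2·1.8438e-23·1.7888e-23·cos(57°)
|p⃗_e| = 1.7340e-23 kg·m/s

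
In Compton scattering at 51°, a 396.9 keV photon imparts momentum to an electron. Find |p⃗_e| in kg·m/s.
1.6777e-22 kg·m/s

The electron is initially at rest, so by conservation of momentum:
p⃗_e = p⃗₀ − p⃗'  (incident photon momentum minus scattered photon momentum)

Photon momentum magnitudes (p = h/λ = E/c):
λ₀ = hc/E₀ = 3.1238 pm → p₀ = h/λ₀ = 2.1211e-22 kg·m/s
Δλ = λ_C(1 − cos 51°) = 0.8994 pm
λ' = 4.0232 pm → p' = h/λ' = 1.6470e-22 kg·m/s

The scattered photon makes angle θ = 51° with the incident direction, so by the law of cosines:
|p⃗_e|² = p₀² + p'² − 2p₀p'cos θ
|p⃗_e|² = (2.1211e-22)² + (1.6470e-22)² − 2·2.1211e-22·1.6470e-22·cos(51°)
|p⃗_e| = 1.6777e-22 kg·m/s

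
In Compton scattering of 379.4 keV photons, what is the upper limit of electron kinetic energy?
226.7199 keV

Maximum energy transfer occurs at θ = 180° (backscattering).

Initial photon: E₀ = 379.4 keV → λ₀ = 3.2679 pm

Maximum Compton shift (at 180°):
Δλ_max = 2λ_C = 2 × 2.4263 = 4.8526 pm

Final wavelength:
λ' = 3.2679 + 4.8526 = 8.1205 pm

Minimum photon energy (maximum energy to electron):
E'_min = hc/λ' = 152.6801 keV

Maximum electron kinetic energy:
K_max = E₀ - E'_min = 379.4000 - 152.6801 = 226.7199 keV

(Intermediate values are shown rounded; full precision is carried through to the final answer.)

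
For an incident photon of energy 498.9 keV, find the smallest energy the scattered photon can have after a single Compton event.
168.9671 keV (at θ = 180°)

The scattered photon has minimum energy when its wavelength is maximum, i.e., when the Compton shift Δλ = λ_C(1 − cos θ) is maximum. This occurs at θ = 180° (backscattering), giving Δλ_max = 2λ_C = 4.8526 pm.

Initial wavelength: λ₀ = hc/E₀ = 2.4852 pm
Maximum final wavelength: λ'_max = λ₀ + 2λ_C = 2.4852 + 4.8526 = 7.3378 pm
Minimum final energy: E'_min = hc/λ'_max = 168.9671 keV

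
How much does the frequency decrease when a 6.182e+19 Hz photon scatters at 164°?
3.062e+19 Hz (decrease)

Convert frequency to wavelength (c = 299792458 m/s):
λ₀ = c/f₀ = 299792458/6.182e+19 = 4.8494412e-12 m = 4.8494 pm

Calculate Compton shift:
Δλ = λ_C(1 - cos(164°)) = 4.7586 pm

Final wavelength:
λ' = λ₀ + Δλ = 4.8494 + 4.7586 = 9.6081 pm

Final frequency:
f' = c/λ' = 299792458/9.6080706e-12 = 3.1202150e+19 Hz

Frequency shift (decrease):
Δf = f₀ - f' = 6.182e+19 - 3.1202150e+19 = 3.062e+19 Hz

(Intermediate values are shown rounded; full precision is carried through to the final answer.)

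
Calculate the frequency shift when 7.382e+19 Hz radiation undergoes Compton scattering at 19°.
2.327e+18 Hz (decrease)

Convert frequency to wavelength (c = 299792458 m/s):
λ₀ = c/f₀ = 299792458/7.382e+19 = 4.0611279e-12 m = 4.0611 pm

Calculate Compton shift:
Δλ = λ_C(1 - cos(19°)) = 0.1322 pm

Final wavelength:
λ' = λ₀ + Δλ = 4.0611 + 0.1322 = 4.1933 pm

Final frequency:
f' = c/λ' = 299792458/4.1933167e-12 = 7.1492921e+19 Hz

Frequency shift (decrease):
Δf = f₀ - f' = 7.382e+19 - 7.1492921e+19 = 2.327e+18 Hz

(Intermediate values are shown rounded; full precision is carried through to the final answer.)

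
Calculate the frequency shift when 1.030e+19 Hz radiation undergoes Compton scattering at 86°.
7.412e+17 Hz (decrease)

Convert frequency to wavelength (c = 299792458 m/s):
λ₀ = c/f₀ = 299792458/1.030e+19 = 2.9106064e-11 m = 29.1061 pm

Calculate Compton shift:
Δλ = λ_C(1 - cos(86°)) = 2.2571 pm

Final wavelength:
λ' = λ₀ + Δλ = 29.1061 + 2.2571 = 31.3631 pm

Final frequency:
f' = c/λ' = 299792458/3.1363123e-11 = 9.5587565e+18 Hz

Frequency shift (decrease):
Δf = f₀ - f' = 1.030e+19 - 9.5587565e+18 = 7.412e+17 Hz

(Intermediate values are shown rounded; full precision is carried through to the final answer.)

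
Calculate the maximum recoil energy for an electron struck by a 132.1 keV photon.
45.0218 keV

Maximum energy transfer occurs at θ = 180° (backscattering).

Initial photon: E₀ = 132.1 keV → λ₀ = 9.3856 pm

Maximum Compton shift (at 180°):
Δλ_max = 2λ_C = 2 × 2.4263 = 4.8526 pm

Final wavelength:
λ' = 9.3856 + 4.8526 = 14.2383 pm

Minimum photon energy (maximum energy to electron):
E'_min = hc/λ' = 87.0782 keV

Maximum electron kinetic energy:
K_max = E₀ - E'_min = 132.1000 - 87.0782 = 45.0218 keV

(Intermediate values are shown rounded; full precision is carried through to the final answer.)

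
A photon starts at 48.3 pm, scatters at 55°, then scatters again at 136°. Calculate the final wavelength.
53.5063 pm

Apply Compton shift twice:

First scattering at θ₁ = 55°:
Δλ₁ = λ_C(1 - cos(55°))
Δλ₁ = 2.4263 × 0.4264
Δλ₁ = 1.0346 pm

After first scattering:
λ₁ = 48.3 + 1.0346 = 49.3346 pm

Second scattering at θ₂ = 136°:
Δλ₂ = λ_C(1 - cos(136°))
Δλ₂ = 2.4263 × 1.7193
Δλ₂ = 4.1717 pm

Final wavelength:
λ₂ = 49.3346 + 4.1717 = 53.5063 pm

Total shift: Δλ_total = 1.0346 + 4.1717 = 5.2063 pm

(Intermediate values are shown rounded; full precision is carried through to the final answer.)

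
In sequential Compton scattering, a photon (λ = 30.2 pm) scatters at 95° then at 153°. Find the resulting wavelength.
37.4259 pm

Apply Compton shift twice:

First scattering at θ₁ = 95°:
Δλ₁ = λ_C(1 - cos(95°))
Δλ₁ = 2.4263 × 1.0872
Δλ₁ = 2.6378 pm

After first scattering:
λ₁ = 30.2 + 2.6378 = 32.8378 pm

Second scattering at θ₂ = 153°:
Δλ₂ = λ_C(1 - cos(153°))
Δλ₂ = 2.4263 × 1.8910
Δλ₂ = 4.5882 pm

Final wavelength:
λ₂ = 32.8378 + 4.5882 = 37.4259 pm

Total shift: Δλ_total = 2.6378 + 4.5882 = 7.2259 pm

(Intermediate values are shown rounded; full precision is carried through to the final answer.)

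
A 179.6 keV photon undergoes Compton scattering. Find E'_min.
105.4649 keV (at θ = 180°)

The scattered photon has minimum energy when its wavelength is maximum, i.e., when the Compton shift Δλ = λ_C(1 − cos θ) is maximum. This occurs at θ = 180° (backscattering), giving Δλ_max = 2λ_C = 4.8526 pm.

Initial wavelength: λ₀ = hc/E₀ = 6.9034 pm
Maximum final wavelength: λ'_max = λ₀ + 2λ_C = 6.9034 + 4.8526 = 11.7560 pm
Minimum final energy: E'_min = hc/λ'_max = 105.4649 keV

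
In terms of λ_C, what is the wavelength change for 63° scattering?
0.5460 λ_C

The Compton shift formula is:
Δλ = λ_C(1 - cos θ)

Dividing both sides by λ_C:
Δλ/λ_C = 1 - cos θ

For θ = 63°:
Δλ/λ_C = 1 - cos(63°)
Δλ/λ_C = 1 - 0.4540
Δλ/λ_C = 0.5460

This means the shift is 0.5460 × λ_C = 1.3248 pm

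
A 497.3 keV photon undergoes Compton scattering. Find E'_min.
168.7832 keV (at θ = 180°)

The scattered photon has minimum energy when its wavelength is maximum, i.e., when the Compton shift Δλ = λ_C(1 − cos θ) is maximum. This occurs at θ = 180° (backscattering), giving Δλ_max = 2λ_C = 4.8526 pm.

Initial wavelength: λ₀ = hc/E₀ = 2.4931 pm
Maximum final wavelength: λ'_max = λ₀ + 2λ_C = 2.4931 + 4.8526 = 7.3458 pm
Minimum final energy: E'_min = hc/λ'_max = 168.7832 keV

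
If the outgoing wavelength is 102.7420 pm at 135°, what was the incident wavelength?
98.6000 pm

From λ' = λ + Δλ, we have λ = λ' - Δλ

First calculate the Compton shift:
Δλ = λ_C(1 - cos θ)
Δλ = 2.4263 × (1 - cos(135°))
Δλ = 2.4263 × 1.7071
Δλ = 4.1420 pm

Initial wavelength:
λ = λ' - Δλ
λ = 102.7420 - 4.1420
λ = 98.6000 pm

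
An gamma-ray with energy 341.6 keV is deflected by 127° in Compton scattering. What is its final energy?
164.9600 keV

First convert energy to wavelength:
λ = hc/E, with hc ≈ 1239.842 keV·pm (i.e. 1239.842 eV·nm)

For E = 341.6 keV = 341600 eV:
λ = 1239.842 keV·pm / 341.6 keV
λ = 3.6295 pm

Calculate the Compton shift:
Δλ = λ_C(1 - cos(127°)) = 2.4263 × 1.6018
Δλ = 3.8865 pm

Final wavelength:
λ' = 3.6295 + 3.8865 = 7.5160 pm

Final energy:
E' = hc/λ' = 1239.842 / 7.5160 = 164.9600 keV

(Intermediate values are shown rounded; full precision is carried through to the final answer.)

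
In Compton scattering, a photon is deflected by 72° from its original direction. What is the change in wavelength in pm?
1.6765 pm

Using the Compton scattering formula:
Δλ = λ_C(1 - cos θ)

where λ_C = h/(m_e·c) ≈ 2.4263 pm is the Compton wavelength of an electron.

For θ = 72°:
cos(72°) = 0.3090
1 - cos(72°) = 0.6910

Δλ = 2.4263 × 0.6910
Δλ = 1.6765 pm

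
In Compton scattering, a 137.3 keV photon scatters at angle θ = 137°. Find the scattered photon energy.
93.7076 keV

First convert energy to wavelength:
λ = hc/E, with hc ≈ 1239.842 keV·pm (i.e. 1239.842 eV·nm)

For E = 137.3 keV = 137300 eV:
λ = 1239.842 keV·pm / 137.3 keV
λ = 9.0302 pm

Calculate the Compton shift:
Δλ = λ_C(1 - cos(137°)) = 2.4263 × 1.7314
Δλ = 4.2008 pm

Final wavelength:
λ' = 9.0302 + 4.2008 = 13.2310 pm

Final energy:
E' = hc/λ' = 1239.842 / 13.2310 = 93.7076 keV

(Intermediate values are shown rounded; full precision is carried through to the final answer.)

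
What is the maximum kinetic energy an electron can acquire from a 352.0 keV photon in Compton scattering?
203.9574 keV

Maximum energy transfer occurs at θ = 180° (backscattering).

Initial photon: E₀ = 352.0 keV → λ₀ = 3.5223 pm

Maximum Compton shift (at 180°):
Δλ_max = 2λ_C = 2 × 2.4263 = 4.8526 pm

Final wavelength:
λ' = 3.5223 + 4.8526 = 8.3749 pm

Minimum photon energy (maximum energy to electron):
E'_min = hc/λ' = 148.0426 keV

Maximum electron kinetic energy:
K_max = E₀ - E'_min = 352.0000 - 148.0426 = 203.9574 keV

(Intermediate values are shown rounded; full precision is carried through to the final answer.)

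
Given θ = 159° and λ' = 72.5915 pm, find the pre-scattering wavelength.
67.9000 pm

From λ' = λ + Δλ, we have λ = λ' - Δλ

First calculate the Compton shift:
Δλ = λ_C(1 - cos θ)
Δλ = 2.4263 × (1 - cos(159°))
Δλ = 2.4263 × 1.9336
Δλ = 4.6915 pm

Initial wavelength:
λ = λ' - Δλ
λ = 72.5915 - 4.6915
λ = 67.9000 pm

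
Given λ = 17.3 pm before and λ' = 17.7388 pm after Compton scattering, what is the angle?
35.00°

First find the wavelength shift:
Δλ = λ' - λ = 17.7388 - 17.3 = 0.4388 pm

Using Δλ = λ_C(1 - cos θ), with λ_C = h/(m_e·c) ≈ 2.42631024 pm:
cos θ = 1 - Δλ/λ_C
cos θ = 1 - 0.4388/2.42631024
cos θ = 0.819149

θ = arccos(0.819149)
θ = 35.00°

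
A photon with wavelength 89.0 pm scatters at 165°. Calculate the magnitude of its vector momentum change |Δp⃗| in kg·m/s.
1.4387e-23 kg·m/s

Photon momentum magnitude is p = h/λ.

Initial momentum:
p₀ = h/λ = 6.6261e-34/8.9000e-11 = 7.4450e-24 kg·m/s

After scattering:
λ' = λ + Δλ = 89.0 + 4.7699 = 93.7699 pm
p' = h/λ' = 6.6261e-34/9.3770e-11 = 7.0663e-24 kg·m/s

Momentum is a vector; the scattered photon's direction makes angle θ = 165° with the incident direction. The magnitude of the vector change Δp⃗ = p⃗₀ − p⃗' is found from the law of cosines:
|Δp⃗|² = p₀² + p'² − 2p₀p'cos θ
|Δp⃗|² = (7.4450e-24)² + (7.0663e-24)² − 2·7.4450e-24·7.0663e-24·cos(165°)
|Δp⃗| = 1.4387e-23 kg·m/s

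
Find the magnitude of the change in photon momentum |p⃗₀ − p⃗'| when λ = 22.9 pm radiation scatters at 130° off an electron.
4.8594e-23 kg·m/s

Photon momentum magnitude is p = h/λ.

Initial momentum:
p₀ = h/λ = 6.6261e-34/2.2900e-11 = 2.8935e-23 kg·m/s

After scattering:
λ' = λ + Δλ = 22.9 + 3.9859 = 26.8859 pm
p' = h/λ' = 6.6261e-34/2.6886e-11 = 2.4645e-23 kg·m/s

Momentum is a vector; the scattered photon's direction makes angle θ = 130° with the incident direction. The magnitude of the vector change Δp⃗ = p⃗₀ − p⃗' is found from the law of cosines:
|Δp⃗|² = p₀² + p'² − 2p₀p'cos θ
|Δp⃗|² = (2.8935e-23)² + (2.4645e-23)² − 2·2.8935e-23·2.4645e-23·cos(130°)
|Δp⃗| = 4.8594e-23 kg·m/s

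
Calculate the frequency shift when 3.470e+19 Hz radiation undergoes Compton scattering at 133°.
1.113e+19 Hz (decrease)

Convert frequency to wavelength (c = 299792458 m/s):
λ₀ = c/f₀ = 299792458/3.470e+19 = 8.6395521e-12 m = 8.6396 pm

Calculate Compton shift:
Δλ = λ_C(1 - cos(133°)) = 4.0810 pm

Final wavelength:
λ' = λ₀ + Δλ = 8.6396 + 4.0810 = 12.7206 pm

Final frequency:
f' = c/λ' = 299792458/1.2720602e-11 = 2.3567474e+19 Hz

Frequency shift (decrease):
Δf = f₀ - f' = 3.470e+19 - 2.3567474e+19 = 1.113e+19 Hz

(Intermediate values are shown rounded; full precision is carried through to the final answer.)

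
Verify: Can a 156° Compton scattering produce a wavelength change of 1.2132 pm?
No, inconsistent

Calculate the expected shift for θ = 156°:

Δλ_expected = λ_C(1 - cos(156°))
Δλ_expected = 2.4263 × (1 - cos(156°))
Δλ_expected = 2.4263 × 1.9135
Δλ_expected = 4.6429 pm

Given shift: 1.2132 pm
Expected shift: 4.6429 pm
Difference: 3.4297 pm

The values do not match. The given shift corresponds to θ ≈ 60.0°, not 156°.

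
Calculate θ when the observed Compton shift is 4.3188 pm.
141.26°

From the Compton formula Δλ = λ_C(1 - cos θ), we can solve for θ:

cos θ = 1 - Δλ/λ_C

Given:
- Δλ = 4.3188 pm
- λ_C = h/(m_e·c) ≈ 2.42631024 pm

cos θ = 1 - 4.3188/2.42631024
cos θ = 1 - 1.779987
cos θ = -0.779987

θ = arccos(-0.779987)
θ = 141.26°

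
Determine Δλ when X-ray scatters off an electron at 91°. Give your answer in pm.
2.4687 pm

Using the Compton scattering formula:
Δλ = λ_C(1 - cos θ)

where λ_C = h/(m_e·c) ≈ 2.4263 pm is the Compton wavelength of an electron.

For θ = 91°:
cos(91°) = -0.0175
1 - cos(91°) = 1.0175

Δλ = 2.4263 × 1.0175
Δλ = 2.4687 pm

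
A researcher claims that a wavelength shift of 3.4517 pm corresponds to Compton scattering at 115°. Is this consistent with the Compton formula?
Yes, consistent

Calculate the expected shift for θ = 115°:

Δλ_expected = λ_C(1 - cos(115°))
Δλ_expected = 2.4263 × (1 - cos(115°))
Δλ_expected = 2.4263 × 1.4226
Δλ_expected = 3.4517 pm

Given shift: 3.4517 pm
Expected shift: 3.4517 pm
Difference: 0.0000 pm

The values match. This is consistent with Compton scattering at the stated angle.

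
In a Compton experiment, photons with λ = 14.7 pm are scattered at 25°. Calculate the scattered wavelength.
14.9273 pm

Using the Compton scattering formula:
λ' = λ + Δλ = λ + λ_C(1 - cos θ)

Given:
- Initial wavelength λ = 14.7 pm
- Scattering angle θ = 25°
- Compton wavelength λ_C ≈ 2.4263 pm

Calculate the shift:
Δλ = 2.4263 × (1 - cos(25°))
Δλ = 2.4263 × 0.0937
Δλ = 0.2273 pm

Final wavelength:
λ' = 14.7 + 0.2273 = 14.9273 pm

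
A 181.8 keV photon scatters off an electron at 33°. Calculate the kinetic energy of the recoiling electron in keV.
9.8683 keV

By energy conservation: K_e = E_initial - E_final

First find the scattered photon energy:
Initial wavelength: λ = hc/E = 6.8198 pm
Compton shift: Δλ = λ_C(1 - cos(33°)) = 0.3914 pm
Final wavelength: λ' = 6.8198 + 0.3914 = 7.2112 pm
Final photon energy: E' = hc/λ' = 171.9317 keV

Electron kinetic energy:
K_e = E - E' = 181.8000 - 171.9317 = 9.8683 keV

(Intermediate values are shown rounded; full precision is carried through to the final answer.)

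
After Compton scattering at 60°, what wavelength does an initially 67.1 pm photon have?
68.3132 pm

Using the Compton formula: λ' = λ + λ_C(1 − cos θ)

For θ = 60°, cos θ = 1/2 (exact) = 0.5000, so:
1 − cos 60° = 1 − (1/2) = 0.5000

Δλ = λ_C × 0.5000 = 2.4263 × 0.5000 = 1.2132 pm

λ' = 67.1 + 1.2132 = 68.3132 pm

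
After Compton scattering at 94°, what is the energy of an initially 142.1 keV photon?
109.5199 keV

First convert energy to wavelength:
λ = hc/E, with hc ≈ 1239.842 keV·pm (i.e. 1239.842 eV·nm)

For E = 142.1 keV = 142100 eV:
λ = 1239.842 keV·pm / 142.1 keV
λ = 8.7251 pm

Calculate the Compton shift:
Δλ = λ_C(1 - cos(94°)) = 2.4263 × 1.0698
Δλ = 2.5956 pm

Final wavelength:
λ' = 8.7251 + 2.5956 = 11.3207 pm

Final energy:
E' = hc/λ' = 1239.842 / 11.3207 = 109.5199 keV

(Intermediate values are shown rounded; full precision is carried through to the final answer.)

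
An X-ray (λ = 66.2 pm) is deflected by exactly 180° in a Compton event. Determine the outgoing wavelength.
71.0526 pm

Using the Compton formula: λ' = λ + λ_C(1 − cos θ)

For θ = 180°, cos θ = -1 (exact) = -1.0000, so:
1 − cos 180° = 1 − (-1) = 2.0000

Δλ = λ_C × 2.0000 = 2.4263 × 2.0000 = 4.8526 pm

λ' = 66.2 + 4.8526 = 71.0526 pm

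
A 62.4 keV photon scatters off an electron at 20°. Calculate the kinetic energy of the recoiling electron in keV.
0.4562 keV

By energy conservation: K_e = E_initial - E_final

First find the scattered photon energy:
Initial wavelength: λ = hc/E = 19.8693 pm
Compton shift: Δλ = λ_C(1 - cos(20°)) = 0.1463 pm
Final wavelength: λ' = 19.8693 + 0.1463 = 20.0156 pm
Final photon energy: E' = hc/λ' = 61.9438 keV

Electron kinetic energy:
K_e = E - E' = 62.4000 - 61.9438 = 0.4562 keV

(Intermediate values are shown rounded; full precision is carried through to the final answer.)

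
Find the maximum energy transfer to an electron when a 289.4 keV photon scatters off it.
153.7024 keV

Maximum energy transfer occurs at θ = 180° (backscattering).

Initial photon: E₀ = 289.4 keV → λ₀ = 4.2842 pm

Maximum Compton shift (at 180°):
Δλ_max = 2λ_C = 2 × 2.4263 = 4.8526 pm

Final wavelength:
λ' = 4.2842 + 4.8526 = 9.1368 pm

Minimum photon energy (maximum energy to electron):
E'_min = hc/λ' = 135.6976 keV

Maximum electron kinetic energy:
K_max = E₀ - E'_min = 289.4000 - 135.6976 = 153.7024 keV

(Intermediate values are shown rounded; full precision is carried through to the final answer.)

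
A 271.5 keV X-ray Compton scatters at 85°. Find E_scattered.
182.8276 keV

First convert energy to wavelength:
λ = hc/E, with hc ≈ 1239.842 keV·pm (i.e. 1239.842 eV·nm)

For E = 271.5 keV = 271500 eV:
λ = 1239.842 keV·pm / 271.5 keV
λ = 4.5666 pm

Calculate the Compton shift:
Δλ = λ_C(1 - cos(85°)) = 2.4263 × 0.9128
Δλ = 2.2148 pm

Final wavelength:
λ' = 4.5666 + 2.2148 = 6.7815 pm

Final energy:
E' = hc/λ' = 1239.842 / 6.7815 = 182.8276 keV

(Intermediate values are shown rounded; full precision is carried through to the final answer.)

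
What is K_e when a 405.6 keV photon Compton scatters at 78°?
156.5688 keV

By energy conservation: K_e = E_initial - E_final

First find the scattered photon energy:
Initial wavelength: λ = hc/E = 3.0568 pm
Compton shift: Δλ = λ_C(1 - cos(78°)) = 1.9219 pm
Final wavelength: λ' = 3.0568 + 1.9219 = 4.9787 pm
Final photon energy: E' = hc/λ' = 249.0312 keV

Electron kinetic energy:
K_e = E - E' = 405.6000 - 249.0312 = 156.5688 keV

(Intermediate values are shown rounded; full precision is carried through to the final answer.)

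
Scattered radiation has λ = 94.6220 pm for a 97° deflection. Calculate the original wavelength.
91.9000 pm

From λ' = λ + Δλ, we have λ = λ' - Δλ

First calculate the Compton shift:
Δλ = λ_C(1 - cos θ)
Δλ = 2.4263 × (1 - cos(97°))
Δλ = 2.4263 × 1.1219
Δλ = 2.7220 pm

Initial wavelength:
λ = λ' - Δλ
λ = 94.6220 - 2.7220
λ = 91.9000 pm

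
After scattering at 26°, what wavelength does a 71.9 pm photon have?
72.1456 pm

Using the Compton scattering formula:
λ' = λ + Δλ = λ + λ_C(1 - cos θ)

Given:
- Initial wavelength λ = 71.9 pm
- Scattering angle θ = 26°
- Compton wavelength λ_C ≈ 2.4263 pm

Calculate the shift:
Δλ = 2.4263 × (1 - cos(26°))
Δλ = 2.4263 × 0.1012
Δλ = 0.2456 pm

Final wavelength:
λ' = 71.9 + 0.2456 = 72.1456 pm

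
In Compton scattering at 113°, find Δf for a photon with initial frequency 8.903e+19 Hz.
4.456e+19 Hz (decrease)

Convert frequency to wavelength (c = 299792458 m/s):
λ₀ = c/f₀ = 299792458/8.903e+19 = 3.3673195e-12 m = 3.3673 pm

Calculate Compton shift:
Δλ = λ_C(1 - cos(113°)) = 3.3743 pm

Final wavelength:
λ' = λ₀ + Δλ = 3.3673 + 3.3743 = 6.7417 pm

Final frequency:
f' = c/λ' = 299792458/6.7416647e-12 = 4.4468610e+19 Hz

Frequency shift (decrease):
Δf = f₀ - f' = 8.903e+19 - 4.4468610e+19 = 4.456e+19 Hz

(Intermediate values are shown rounded; full precision is carried through to the final answer.)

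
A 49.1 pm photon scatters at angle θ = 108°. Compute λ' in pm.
52.2761 pm

Using the Compton scattering formula:
λ' = λ + Δλ = λ + λ_C(1 - cos θ)

Given:
- Initial wavelength λ = 49.1 pm
- Scattering angle θ = 108°
- Compton wavelength λ_C ≈ 2.4263 pm

Calculate the shift:
Δλ = 2.4263 × (1 - cos(108°))
Δλ = 2.4263 × 1.3090
Δλ = 3.1761 pm

Final wavelength:
λ' = 49.1 + 3.1761 = 52.2761 pm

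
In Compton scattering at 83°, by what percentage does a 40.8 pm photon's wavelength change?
5.2221%

Calculate the Compton shift:
Δλ = λ_C(1 - cos(83°))
Δλ = 2.4263 × (1 - cos(83°))
Δλ = 2.4263 × 0.8781
Δλ = 2.1306 pm

Percentage change:
(Δλ/λ₀) × 100 = (2.1306/40.8) × 100
= 5.2221%

(Intermediate values are shown rounded; full precision is carried through to the final answer.)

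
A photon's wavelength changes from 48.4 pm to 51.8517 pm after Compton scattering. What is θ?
115.00°

First find the wavelength shift:
Δλ = λ' - λ = 51.8517 - 48.4 = 3.4517 pm

Using Δλ = λ_C(1 - cos θ), with λ_C = h/(m_e·c) ≈ 2.42631024 pm:
cos θ = 1 - Δλ/λ_C
cos θ = 1 - 3.4517/2.42631024
cos θ = -0.422613

θ = arccos(-0.422613)
θ = 115.00°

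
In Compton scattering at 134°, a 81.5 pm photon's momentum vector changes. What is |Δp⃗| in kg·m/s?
1.4609e-23 kg·m/s

Photon momentum magnitude is p = h/λ.

Initial momentum:
p₀ = h/λ = 6.6261e-34/8.1500e-11 = 8.1301e-24 kg·m/s

After scattering:
λ' = λ + Δλ = 81.5 + 4.1118 = 85.6118 pm
p' = h/λ' = 6.6261e-34/8.5612e-11 = 7.7397e-24 kg·m/s

Momentum is a vector; the scattered photon's direction makes angle θ = 134° with the incident direction. The magnitude of the vector change Δp⃗ = p⃗₀ − p⃗' is found from the law of cosines:
|Δp⃗|² = p₀² + p'² − 2p₀p'cos θ
|Δp⃗|² = (8.1301e-24)² + (7.7397e-24)² − 2·8.1301e-24·7.7397e-24·cos(134°)
|Δp⃗| = 1.4609e-23 kg·m/s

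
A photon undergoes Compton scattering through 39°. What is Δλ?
0.5407 pm

Using the Compton scattering formula:
Δλ = λ_C(1 - cos θ)

where λ_C = h/(m_e·c) ≈ 2.4263 pm is the Compton wavelength of an electron.

For θ = 39°:
cos(39°) = 0.7771
1 - cos(39°) = 0.2229

Δλ = 2.4263 × 0.2229
Δλ = 0.5407 pm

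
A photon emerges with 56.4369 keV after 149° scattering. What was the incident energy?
70.9999 keV

Convert final energy to wavelength (hc ≈ 1239.842 keV·pm):
λ' = hc/E' = 1239.842 / 56.4369 = 21.9686 pm

Calculate the Compton shift:
Δλ = λ_C(1 - cos(149°))
Δλ = 2.4263 × (1 - cos(149°))
Δλ = 4.5061 pm

Initial wavelength:
λ = λ' - Δλ = 21.9686 - 4.5061 = 17.4626 pm

Initial energy:
E = hc/λ = 1239.842 / 17.4626 = 70.9999 keV

(Intermediate values are shown rounded; full precision is carried through to the final answer.)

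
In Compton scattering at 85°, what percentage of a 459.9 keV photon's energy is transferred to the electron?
0.4510 (or 45.10%)

Calculate initial and final photon energies:

Initial: E₀ = 459.9 keV → λ₀ = 2.6959 pm
Compton shift: Δλ = 2.2148 pm
Final wavelength: λ' = 4.9107 pm
Final energy: E' = 252.4757 keV

Fractional energy loss:
(E₀ - E')/E₀ = (459.9000 - 252.4757)/459.9000
= 207.4243/459.9000
= 0.4510
= 45.10%

(Intermediate values are shown rounded; full precision is carried through to the final answer.)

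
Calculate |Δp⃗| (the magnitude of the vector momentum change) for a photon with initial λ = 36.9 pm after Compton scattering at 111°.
2.8396e-23 kg·m/s

Photon momentum magnitude is p = h/λ.

Initial momentum:
p₀ = h/λ = 6.6261e-34/3.6900e-11 = 1.7957e-23 kg·m/s

After scattering:
λ' = λ + Δλ = 36.9 + 3.2958 = 40.1958 pm
p' = h/λ' = 6.6261e-34/4.0196e-11 = 1.6484e-23 kg·m/s

Momentum is a vector; the scattered photon's direction makes angle θ = 111° with the incident direction. The magnitude of the vector change Δp⃗ = p⃗₀ − p⃗' is found from the law of cosines:
|Δp⃗|² = p₀² + p'² − 2p₀p'cos θ
|Δp⃗|² = (1.7957e-23)² + (1.6484e-23)² − 2·1.7957e-23·1.6484e-23·cos(111°)
|Δp⃗| = 2.8396e-23 kg·m/s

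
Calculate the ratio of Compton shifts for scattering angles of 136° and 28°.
136° produces the larger shift by a factor of 14.689

Calculate both shifts using Δλ = λ_C(1 - cos θ):

For θ₁ = 28°:
Δλ₁ = 2.4263 × (1 - cos(28°))
Δλ₁ = 2.4263 × 0.1171
Δλ₁ = 0.2840 pm

For θ₂ = 136°:
Δλ₂ = 2.4263 × (1 - cos(136°))
Δλ₂ = 2.4263 × 1.7193
Δλ₂ = 4.1717 pm

The 136° angle produces the larger shift.
Ratio: 4.1717/0.2840 = 14.689

(Intermediate values are shown rounded; full precision is carried through to the final answer.)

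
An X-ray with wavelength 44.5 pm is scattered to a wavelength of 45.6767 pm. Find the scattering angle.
59.00°

First find the wavelength shift:
Δλ = λ' - λ = 45.6767 - 44.5 = 1.1767 pm

Using Δλ = λ_C(1 - cos θ), with λ_C = h/(m_e·c) ≈ 2.42631024 pm:
cos θ = 1 - Δλ/λ_C
cos θ = 1 - 1.1767/2.42631024
cos θ = 0.515025

θ = arccos(0.515025)
θ = 59.00°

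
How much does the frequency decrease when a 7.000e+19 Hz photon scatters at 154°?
3.628e+19 Hz (decrease)

Convert frequency to wavelength (c = 299792458 m/s):
λ₀ = c/f₀ = 299792458/7.000e+19 = 4.2827494e-12 m = 4.2827 pm

Calculate Compton shift:
Δλ = λ_C(1 - cos(154°)) = 4.6071 pm

Final wavelength:
λ' = λ₀ + Δλ = 4.2827 + 4.6071 = 8.8898 pm

Final frequency:
f' = c/λ' = 299792458/8.8898128e-12 = 3.3723146e+19 Hz

Frequency shift (decrease):
Δf = f₀ - f' = 7.000e+19 - 3.3723146e+19 = 3.628e+19 Hz

(Intermediate values are shown rounded; full precision is carried through to the final answer.)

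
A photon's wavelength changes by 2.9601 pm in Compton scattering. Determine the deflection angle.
102.71°

From the Compton formula Δλ = λ_C(1 - cos θ), we can solve for θ:

cos θ = 1 - Δλ/λ_C

Given:
- Δλ = 2.9601 pm
- λ_C = h/(m_e·c) ≈ 2.42631024 pm

cos θ = 1 - 2.9601/2.42631024
cos θ = 1 - 1.220001
cos θ = -0.220001

θ = arccos(-0.220001)
θ = 102.71°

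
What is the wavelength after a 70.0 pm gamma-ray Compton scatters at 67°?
71.4783 pm

Using the Compton scattering formula:
λ' = λ + Δλ = λ + λ_C(1 - cos θ)

Given:
- Initial wavelength λ = 70.0 pm
- Scattering angle θ = 67°
- Compton wavelength λ_C ≈ 2.4263 pm

Calculate the shift:
Δλ = 2.4263 × (1 - cos(67°))
Δλ = 2.4263 × 0.6093
Δλ = 1.4783 pm

Final wavelength:
λ' = 70.0 + 1.4783 = 71.4783 pm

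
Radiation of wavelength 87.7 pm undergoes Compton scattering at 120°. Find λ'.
91.3395 pm

Using the Compton formula: λ' = λ + λ_C(1 − cos θ)

For θ = 120°, cos θ = -1/2 (exact) = -0.5000, so:
1 − cos 120° = 1 − (-1/2) = 1.5000

Δλ = λ_C × 1.5000 = 2.4263 × 1.5000 = 3.6395 pm

λ' = 87.7 + 3.6395 = 91.3395 pm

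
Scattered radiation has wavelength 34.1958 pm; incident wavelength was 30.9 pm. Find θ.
111.00°

First find the wavelength shift:
Δλ = λ' - λ = 34.1958 - 30.9 = 3.2958 pm

Using Δλ = λ_C(1 - cos θ), with λ_C = h/(m_e·c) ≈ 2.42631024 pm:
cos θ = 1 - Δλ/λ_C
cos θ = 1 - 3.2958/2.42631024
cos θ = -0.358359

θ = arccos(-0.358359)
θ = 111.00°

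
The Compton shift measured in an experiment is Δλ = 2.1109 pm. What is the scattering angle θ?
82.53°

From the Compton formula Δλ = λ_C(1 - cos θ), we can solve for θ:

cos θ = 1 - Δλ/λ_C

Given:
- Δλ = 2.1109 pm
- λ_C = h/(m_e·c) ≈ 2.42631024 pm

cos θ = 1 - 2.1109/2.42631024
cos θ = 1 - 0.870004
cos θ = 0.129996

θ = arccos(0.129996)
θ = 82.53°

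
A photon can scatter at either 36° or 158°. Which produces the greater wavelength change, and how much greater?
158° produces the larger shift by a factor of 10.091

Calculate both shifts using Δλ = λ_C(1 - cos θ):

For θ₁ = 36°:
Δλ₁ = 2.4263 × (1 - cos(36°))
Δλ₁ = 2.4263 × 0.1910
Δλ₁ = 0.4634 pm

For θ₂ = 158°:
Δλ₂ = 2.4263 × (1 - cos(158°))
Δλ₂ = 2.4263 × 1.9272
Δλ₂ = 4.6759 pm

The 158° angle produces the larger shift.
Ratio: 4.6759/0.4634 = 10.091

(Intermediate values are shown rounded; full precision is carried through to the final answer.)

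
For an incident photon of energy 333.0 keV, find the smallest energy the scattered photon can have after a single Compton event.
144.5733 keV (at θ = 180°)

The scattered photon has minimum energy when its wavelength is maximum, i.e., when the Compton shift Δλ = λ_C(1 − cos θ) is maximum. This occurs at θ = 180° (backscattering), giving Δλ_max = 2λ_C = 4.8526 pm.

Initial wavelength: λ₀ = hc/E₀ = 3.7232 pm
Maximum final wavelength: λ'_max = λ₀ + 2λ_C = 3.7232 + 4.8526 = 8.5759 pm
Minimum final energy: E'_min = hc/λ'_max = 144.5733 keV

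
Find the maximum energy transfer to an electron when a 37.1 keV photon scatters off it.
4.7041 keV

Maximum energy transfer occurs at θ = 180° (backscattering).

Initial photon: E₀ = 37.1 keV → λ₀ = 33.4189 pm

Maximum Compton shift (at 180°):
Δλ_max = 2λ_C = 2 × 2.4263 = 4.8526 pm

Final wavelength:
λ' = 33.4189 + 4.8526 = 38.2715 pm

Minimum photon energy (maximum energy to electron):
E'_min = hc/λ' = 32.3959 keV

Maximum electron kinetic energy:
K_max = E₀ - E'_min = 37.1000 - 32.3959 = 4.7041 keV

(Intermediate values are shown rounded; full precision is carried through to the final answer.)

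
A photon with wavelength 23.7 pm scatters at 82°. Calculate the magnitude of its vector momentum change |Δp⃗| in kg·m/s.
3.5240e-23 kg·m/s

Photon momentum magnitude is p = h/λ.

Initial momentum:
p₀ = h/λ = 6.6261e-34/2.3700e-11 = 2.7958e-23 kg·m/s

After scattering:
λ' = λ + Δλ = 23.7 + 2.0886 = 25.7886 pm
p' = h/λ' = 6.6261e-34/2.5789e-11 = 2.5694e-23 kg·m/s

Momentum is a vector; the scattered photon's direction makes angle θ = 82° with the incident direction. The magnitude of the vector change Δp⃗ = p⃗₀ − p⃗' is found from the law of cosines:
|Δp⃗|² = p₀² + p'² − 2p₀p'cos θ
|Δp⃗|² = (2.7958e-23)² + (2.5694e-23)² − 2·2.7958e-23·2.5694e-23·cos(82°)
|Δp⃗| = 3.5240e-23 kg·m/s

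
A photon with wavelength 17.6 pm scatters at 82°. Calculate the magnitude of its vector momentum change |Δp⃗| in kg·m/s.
4.6876e-23 kg·m/s

Photon momentum magnitude is p = h/λ.

Initial momentum:
p₀ = h/λ = 6.6261e-34/1.7600e-11 = 3.7648e-23 kg·m/s

After scattering:
λ' = λ + Δλ = 17.6 + 2.0886 = 19.6886 pm
p' = h/λ' = 6.6261e-34/1.9689e-11 = 3.3654e-23 kg·m/s

Momentum is a vector; the scattered photon's direction makes angle θ = 82° with the incident direction. The magnitude of the vector change Δp⃗ = p⃗₀ − p⃗' is found from the law of cosines:
|Δp⃗|² = p₀² + p'² − 2p₀p'cos θ
|Δp⃗|² = (3.7648e-23)² + (3.3654e-23)² − 2·3.7648e-23·3.3654e-23·cos(82°)
|Δp⃗| = 4.6876e-23 kg·m/s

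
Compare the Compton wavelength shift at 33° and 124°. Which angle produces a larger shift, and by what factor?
124° produces the larger shift by a factor of 9.665

Calculate both shifts using Δλ = λ_C(1 - cos θ):

For θ₁ = 33°:
Δλ₁ = 2.4263 × (1 - cos(33°))
Δλ₁ = 2.4263 × 0.1613
Δλ₁ = 0.3914 pm

For θ₂ = 124°:
Δλ₂ = 2.4263 × (1 - cos(124°))
Δλ₂ = 2.4263 × 1.5592
Δλ₂ = 3.7831 pm

The 124° angle produces the larger shift.
Ratio: 3.7831/0.3914 = 9.665

(Intermediate values are shown rounded; full precision is carried through to the final answer.)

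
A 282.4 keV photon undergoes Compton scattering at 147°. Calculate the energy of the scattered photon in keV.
140.0704 keV

First convert energy to wavelength:
λ = hc/E, with hc ≈ 1239.842 keV·pm (i.e. 1239.842 eV·nm)

For E = 282.4 keV = 282400 eV:
λ = 1239.842 keV·pm / 282.4 keV
λ = 4.3904 pm

Calculate the Compton shift:
Δλ = λ_C(1 - cos(147°)) = 2.4263 × 1.8387
Δλ = 4.4612 pm

Final wavelength:
λ' = 4.3904 + 4.4612 = 8.8516 pm

Final energy:
E' = hc/λ' = 1239.842 / 8.8516 = 140.0704 keV

(Intermediate values are shown rounded; full precision is carried through to the final answer.)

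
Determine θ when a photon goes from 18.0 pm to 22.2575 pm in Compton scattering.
139.00°

First find the wavelength shift:
Δλ = λ' - λ = 22.2575 - 18.0 = 4.2575 pm

Using Δλ = λ_C(1 - cos θ), with λ_C = h/(m_e·c) ≈ 2.42631024 pm:
cos θ = 1 - Δλ/λ_C
cos θ = 1 - 4.2575/2.42631024
cos θ = -0.754722

θ = arccos(-0.754722)
θ = 139.00°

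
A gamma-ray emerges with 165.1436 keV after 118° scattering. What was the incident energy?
314.4998 keV

Convert final energy to wavelength (hc ≈ 1239.842 keV·pm):
λ' = hc/E' = 1239.842 / 165.1436 = 7.5077 pm

Calculate the Compton shift:
Δλ = λ_C(1 - cos(118°))
Δλ = 2.4263 × (1 - cos(118°))
Δλ = 3.5654 pm

Initial wavelength:
λ = λ' - Δλ = 7.5077 - 3.5654 = 3.9423 pm

Initial energy:
E = hc/λ = 1239.842 / 3.9423 = 314.4998 keV

(Intermediate values are shown rounded; full precision is carried through to the final answer.)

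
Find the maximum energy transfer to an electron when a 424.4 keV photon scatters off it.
264.9147 keV

Maximum energy transfer occurs at θ = 180° (backscattering).

Initial photon: E₀ = 424.4 keV → λ₀ = 2.9214 pm

Maximum Compton shift (at 180°):
Δλ_max = 2λ_C = 2 × 2.4263 = 4.8526 pm

Final wavelength:
λ' = 2.9214 + 4.8526 = 7.7740 pm

Minimum photon energy (maximum energy to electron):
E'_min = hc/λ' = 159.4853 keV

Maximum electron kinetic energy:
K_max = E₀ - E'_min = 424.4000 - 159.4853 = 264.9147 keV

(Intermediate values are shown rounded; full precision is carried through to the final answer.)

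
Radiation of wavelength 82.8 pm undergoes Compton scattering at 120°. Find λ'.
86.4395 pm

Using the Compton formula: λ' = λ + λ_C(1 − cos θ)

For θ = 120°, cos θ = -1/2 (exact) = -0.5000, so:
1 − cos 120° = 1 − (-1/2) = 1.5000

Δλ = λ_C × 1.5000 = 2.4263 × 1.5000 = 3.6395 pm

λ' = 82.8 + 3.6395 = 86.4395 pm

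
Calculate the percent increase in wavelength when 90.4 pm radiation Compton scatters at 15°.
0.0915%

Calculate the Compton shift:
Δλ = λ_C(1 - cos(15°))
Δλ = 2.4263 × (1 - cos(15°))
Δλ = 2.4263 × 0.0341
Δλ = 0.0827 pm

Percentage change:
(Δλ/λ₀) × 100 = (0.0827/90.4) × 100
= 0.0915%

(Intermediate values are shown rounded; full precision is carried through to the final answer.)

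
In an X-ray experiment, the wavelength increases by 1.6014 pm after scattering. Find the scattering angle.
70.12°

From the Compton formula Δλ = λ_C(1 - cos θ), we can solve for θ:

cos θ = 1 - Δλ/λ_C

Given:
- Δλ = 1.6014 pm
- λ_C = h/(m_e·c) ≈ 2.42631024 pm

cos θ = 1 - 1.6014/2.42631024
cos θ = 1 - 0.660015
cos θ = 0.339985

θ = arccos(0.339985)
θ = 70.12°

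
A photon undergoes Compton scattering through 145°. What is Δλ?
4.4138 pm

Using the Compton scattering formula:
Δλ = λ_C(1 - cos θ)

where λ_C = h/(m_e·c) ≈ 2.4263 pm is the Compton wavelength of an electron.

For θ = 145°:
cos(145°) = -0.8192
1 - cos(145°) = 1.8192

Δλ = 2.4263 × 1.8192
Δλ = 4.4138 pm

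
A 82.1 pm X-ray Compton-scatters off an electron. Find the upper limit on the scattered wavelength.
86.9526 pm (at θ = 180°)

The Compton shift is Δλ = λ_C(1 − cos θ).

Since cos θ ranges from −1 to 1, the factor (1 − cos θ) ranges from 0 to 2; the maximum shift occurs at θ = 180° (backscattering):
Δλ_max = 2λ_C = 2 × 2.4263 pm = 4.8526 pm

Maximum scattered wavelength:
λ'_max = λ₀ + Δλ_max = 82.1 + 4.8526 = 86.9526 pm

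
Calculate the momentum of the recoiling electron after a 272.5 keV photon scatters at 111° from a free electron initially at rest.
1.9276e-22 kg·m/s

The electron is initially at rest, so by conservation of momentum:
p⃗_e = p⃗₀ − p⃗'  (incident photon momentum minus scattered photon momentum)

Photon momentum magnitudes (p = h/λ = E/c):
λ₀ = hc/E₀ = 4.5499 pm → p₀ = h/λ₀ = 1.4563e-22 kg·m/s
Δλ = λ_C(1 − cos 111°) = 3.2958 pm
λ' = 7.8457 pm → p' = h/λ' = 8.4455e-23 kg·m/s

The scattered photon makes angle θ = 111° with the incident direction, so by the law of cosines:
|p⃗_e|² = p₀² + p'² − 2p₀p'cos θ
|p⃗_e|² = (1.4563e-22)² + (8.4455e-23)² − 2·1.4563e-22·8.4455e-23·cos(111°)
|p⃗_e| = 1.9276e-22 kg·m/s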